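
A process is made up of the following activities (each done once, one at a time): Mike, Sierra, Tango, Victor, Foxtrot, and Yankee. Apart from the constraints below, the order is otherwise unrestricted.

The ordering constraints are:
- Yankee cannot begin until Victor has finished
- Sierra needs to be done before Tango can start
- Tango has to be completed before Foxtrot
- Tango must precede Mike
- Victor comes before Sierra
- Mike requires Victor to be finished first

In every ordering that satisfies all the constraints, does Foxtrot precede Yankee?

No

Nothing in the constraints links Foxtrot and Yankee; they are unordered relative to each other.
So Foxtrot can come before Yankee or after — it is not forced.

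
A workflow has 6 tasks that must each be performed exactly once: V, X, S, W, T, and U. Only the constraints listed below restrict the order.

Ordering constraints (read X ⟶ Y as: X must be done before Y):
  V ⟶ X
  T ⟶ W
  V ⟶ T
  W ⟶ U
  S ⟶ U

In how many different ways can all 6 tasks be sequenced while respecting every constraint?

The tasks with no prerequisites are V, S; any of them can be placed first.
Enumerating by repeatedly choosing an available task (one whose prerequisites are all placed) gives 19 distinct complete orderings.

19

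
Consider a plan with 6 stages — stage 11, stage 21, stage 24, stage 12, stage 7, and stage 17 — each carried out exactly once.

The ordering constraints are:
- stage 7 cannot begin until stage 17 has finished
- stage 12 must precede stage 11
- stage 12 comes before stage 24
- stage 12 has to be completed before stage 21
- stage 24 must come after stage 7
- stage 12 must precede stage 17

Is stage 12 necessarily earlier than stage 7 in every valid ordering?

There is a constraint chain stage 12 → stage 17 → stage 7.
Hence stage 12 necessarily comes before stage 7.

Yes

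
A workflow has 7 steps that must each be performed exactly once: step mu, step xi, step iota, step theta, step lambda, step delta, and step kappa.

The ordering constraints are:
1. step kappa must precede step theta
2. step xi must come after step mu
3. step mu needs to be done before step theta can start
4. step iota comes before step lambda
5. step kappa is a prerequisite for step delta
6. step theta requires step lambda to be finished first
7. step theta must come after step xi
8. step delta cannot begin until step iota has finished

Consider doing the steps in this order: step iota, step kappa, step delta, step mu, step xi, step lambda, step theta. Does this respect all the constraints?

Yes

Going through the constraints one by one, each required predecessor appears earlier in the sequence than its dependent — e.g. step kappa (position 2) is before step theta (position 7), as required.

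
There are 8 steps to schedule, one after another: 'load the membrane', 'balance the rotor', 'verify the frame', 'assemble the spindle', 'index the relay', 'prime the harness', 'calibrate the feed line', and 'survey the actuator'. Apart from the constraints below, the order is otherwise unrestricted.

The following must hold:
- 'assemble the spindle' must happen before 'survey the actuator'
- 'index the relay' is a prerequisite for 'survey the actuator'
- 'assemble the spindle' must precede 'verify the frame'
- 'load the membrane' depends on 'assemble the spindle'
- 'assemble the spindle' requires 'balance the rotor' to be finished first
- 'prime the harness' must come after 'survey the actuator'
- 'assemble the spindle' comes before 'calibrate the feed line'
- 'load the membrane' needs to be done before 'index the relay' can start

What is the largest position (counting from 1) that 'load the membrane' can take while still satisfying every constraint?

5

Every step that must follow 'load the membrane' has to come after it. Tracing all chains starting from 'load the membrane', those steps are: 'index the relay', 'prime the harness', 'survey the actuator' — 3 in total.
With 3 mandatory successors out of 8 steps total, the latest slot for 'load the membrane' is 8−3 = 5, and it's reachable by doing all non-successors before 'load the membrane'.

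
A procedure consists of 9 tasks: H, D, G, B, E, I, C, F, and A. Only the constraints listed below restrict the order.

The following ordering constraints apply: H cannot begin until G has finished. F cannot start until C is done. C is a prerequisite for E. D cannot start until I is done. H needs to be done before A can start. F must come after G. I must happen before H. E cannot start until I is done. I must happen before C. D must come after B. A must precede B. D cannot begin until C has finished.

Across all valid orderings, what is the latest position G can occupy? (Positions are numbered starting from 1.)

4

The tasks that are forced after G, directly or by a chain of constraints, are H, D, B, F, A. That's 5 tasks.
So at least 5 tasks follow G, putting G no later than position 4. That position is achievable by scheduling everything else first.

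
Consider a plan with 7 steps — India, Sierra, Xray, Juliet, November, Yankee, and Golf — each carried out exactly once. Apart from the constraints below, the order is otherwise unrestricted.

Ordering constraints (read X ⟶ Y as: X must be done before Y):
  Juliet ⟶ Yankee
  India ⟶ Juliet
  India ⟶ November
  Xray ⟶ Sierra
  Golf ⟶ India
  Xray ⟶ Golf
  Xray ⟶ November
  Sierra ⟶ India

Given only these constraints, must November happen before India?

No

There is a chain India → November, which puts India before November.
So November never precedes India.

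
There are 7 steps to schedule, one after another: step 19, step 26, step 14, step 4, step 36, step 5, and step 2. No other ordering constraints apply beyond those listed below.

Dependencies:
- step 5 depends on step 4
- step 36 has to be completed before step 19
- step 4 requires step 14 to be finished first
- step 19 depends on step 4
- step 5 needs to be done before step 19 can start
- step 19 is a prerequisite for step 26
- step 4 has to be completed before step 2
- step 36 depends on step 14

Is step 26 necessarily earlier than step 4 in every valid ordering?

In fact the dependencies run the other way: step 4 → step 19 → step 26.
So step 26 never precedes step 4.

No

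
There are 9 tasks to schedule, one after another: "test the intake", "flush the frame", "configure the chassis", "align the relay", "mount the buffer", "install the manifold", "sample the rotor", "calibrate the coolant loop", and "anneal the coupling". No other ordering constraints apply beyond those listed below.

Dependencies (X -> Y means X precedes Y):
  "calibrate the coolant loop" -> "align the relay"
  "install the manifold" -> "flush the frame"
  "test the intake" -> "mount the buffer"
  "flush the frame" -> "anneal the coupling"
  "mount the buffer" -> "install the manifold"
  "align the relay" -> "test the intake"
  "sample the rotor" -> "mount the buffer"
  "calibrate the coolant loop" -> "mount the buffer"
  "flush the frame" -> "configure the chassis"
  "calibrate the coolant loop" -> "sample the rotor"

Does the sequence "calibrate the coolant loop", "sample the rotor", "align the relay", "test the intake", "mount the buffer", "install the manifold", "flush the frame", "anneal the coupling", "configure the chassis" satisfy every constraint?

Yes

Going through the constraints one by one, each required predecessor appears earlier in the sequence than its dependent — e.g. "calibrate the coolant loop" (position 1) is before "mount the buffer" (position 5), as required.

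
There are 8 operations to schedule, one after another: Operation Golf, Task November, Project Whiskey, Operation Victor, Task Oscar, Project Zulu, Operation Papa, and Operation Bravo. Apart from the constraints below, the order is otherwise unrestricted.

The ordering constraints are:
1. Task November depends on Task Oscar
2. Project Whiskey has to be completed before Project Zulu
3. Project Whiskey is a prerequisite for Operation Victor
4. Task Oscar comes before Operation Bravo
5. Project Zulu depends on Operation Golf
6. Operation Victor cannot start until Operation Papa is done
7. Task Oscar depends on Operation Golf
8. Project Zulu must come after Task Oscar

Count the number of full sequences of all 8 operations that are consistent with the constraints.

542

The operations with no prerequisites are Operation Golf, Project Whiskey, Operation Papa; any of them can be placed first.
Counting all ways to extend the partial order to a total order gives 542.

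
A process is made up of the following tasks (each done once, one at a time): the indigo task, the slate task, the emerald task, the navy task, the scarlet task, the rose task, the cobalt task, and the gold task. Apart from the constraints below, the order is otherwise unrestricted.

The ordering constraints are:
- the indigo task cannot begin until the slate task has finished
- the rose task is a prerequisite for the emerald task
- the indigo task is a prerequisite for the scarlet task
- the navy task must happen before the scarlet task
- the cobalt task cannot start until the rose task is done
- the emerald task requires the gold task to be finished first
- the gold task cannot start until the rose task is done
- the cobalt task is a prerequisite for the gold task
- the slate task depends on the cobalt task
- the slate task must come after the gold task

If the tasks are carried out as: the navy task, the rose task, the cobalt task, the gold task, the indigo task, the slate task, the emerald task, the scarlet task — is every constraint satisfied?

No

In the proposed order, the indigo task appears before the slate task.
Since the slate task is required before the indigo task, the ordering is invalid.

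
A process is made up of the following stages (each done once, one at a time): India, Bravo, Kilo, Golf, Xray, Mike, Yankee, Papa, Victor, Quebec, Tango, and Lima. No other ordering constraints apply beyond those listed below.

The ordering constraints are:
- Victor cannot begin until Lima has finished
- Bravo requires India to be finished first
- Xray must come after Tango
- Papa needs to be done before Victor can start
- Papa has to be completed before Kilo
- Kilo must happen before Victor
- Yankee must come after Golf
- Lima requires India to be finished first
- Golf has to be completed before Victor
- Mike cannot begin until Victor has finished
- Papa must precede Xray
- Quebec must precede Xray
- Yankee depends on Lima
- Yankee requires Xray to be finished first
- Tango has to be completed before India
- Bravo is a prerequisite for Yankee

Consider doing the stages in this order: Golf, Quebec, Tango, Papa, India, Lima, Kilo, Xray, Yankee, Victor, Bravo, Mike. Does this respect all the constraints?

No

In the proposed order, Yankee appears before Bravo.
Since Bravo is required before Yankee, the ordering is invalid.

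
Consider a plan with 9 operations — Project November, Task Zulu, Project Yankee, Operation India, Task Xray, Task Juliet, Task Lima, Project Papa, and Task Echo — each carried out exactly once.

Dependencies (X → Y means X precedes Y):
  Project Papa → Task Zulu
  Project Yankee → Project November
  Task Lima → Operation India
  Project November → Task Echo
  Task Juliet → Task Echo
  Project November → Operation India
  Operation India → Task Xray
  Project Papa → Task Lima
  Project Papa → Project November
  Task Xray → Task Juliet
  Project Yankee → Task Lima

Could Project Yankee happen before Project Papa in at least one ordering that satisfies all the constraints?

Yes

Nothing in the constraints forces Project Papa before Project Yankee — there is no chain from Project Papa to Project Yankee.
So a valid ordering placing Project Yankee earlier than Project Papa exists.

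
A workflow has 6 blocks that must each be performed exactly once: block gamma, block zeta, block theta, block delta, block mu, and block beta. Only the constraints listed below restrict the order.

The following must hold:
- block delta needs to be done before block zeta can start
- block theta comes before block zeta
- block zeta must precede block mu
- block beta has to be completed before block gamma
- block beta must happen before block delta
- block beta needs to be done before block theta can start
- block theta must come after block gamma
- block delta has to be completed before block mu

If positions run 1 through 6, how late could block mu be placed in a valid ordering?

6

Nothing depends on block mu, so it can be the final block, position 6.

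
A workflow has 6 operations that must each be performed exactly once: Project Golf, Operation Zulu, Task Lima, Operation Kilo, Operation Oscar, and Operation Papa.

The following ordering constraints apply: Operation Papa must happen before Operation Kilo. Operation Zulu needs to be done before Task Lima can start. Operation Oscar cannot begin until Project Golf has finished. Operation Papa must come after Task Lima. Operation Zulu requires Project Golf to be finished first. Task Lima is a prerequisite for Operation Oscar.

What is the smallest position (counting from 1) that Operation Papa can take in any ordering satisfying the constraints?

4

Every operation that must precede Operation Papa has to come before it. Tracing all chains that end at Operation Papa, those operations are: Project Golf, Operation Zulu, Task Lima — 3 in total.
So at minimum 3 operations come before Operation Papa, putting Operation Papa no earlier than position 4. That position is achievable by scheduling exactly those predecessors first.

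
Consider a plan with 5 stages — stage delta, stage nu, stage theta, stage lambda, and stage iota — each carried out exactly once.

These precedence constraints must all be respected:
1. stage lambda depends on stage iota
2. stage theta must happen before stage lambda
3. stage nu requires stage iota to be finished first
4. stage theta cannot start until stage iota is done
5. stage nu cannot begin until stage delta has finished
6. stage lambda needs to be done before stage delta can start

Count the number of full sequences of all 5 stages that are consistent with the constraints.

1

Stage iota is the only stage with nothing required before it, so every ordering starts there.
Every stage is then forced in turn, so only 1 complete ordering is consistent with the constraints.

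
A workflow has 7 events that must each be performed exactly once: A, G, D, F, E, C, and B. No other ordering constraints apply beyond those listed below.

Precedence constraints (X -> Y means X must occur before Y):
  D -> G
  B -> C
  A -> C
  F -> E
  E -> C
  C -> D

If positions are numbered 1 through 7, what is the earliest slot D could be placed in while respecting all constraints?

6

Working backwards through the constraints from D, its full set of required predecessors is A, F, E, C, B — 5 of them.
So at minimum 5 events come before D, putting D no earlier than position 6. That position is achievable by scheduling exactly those predecessors first.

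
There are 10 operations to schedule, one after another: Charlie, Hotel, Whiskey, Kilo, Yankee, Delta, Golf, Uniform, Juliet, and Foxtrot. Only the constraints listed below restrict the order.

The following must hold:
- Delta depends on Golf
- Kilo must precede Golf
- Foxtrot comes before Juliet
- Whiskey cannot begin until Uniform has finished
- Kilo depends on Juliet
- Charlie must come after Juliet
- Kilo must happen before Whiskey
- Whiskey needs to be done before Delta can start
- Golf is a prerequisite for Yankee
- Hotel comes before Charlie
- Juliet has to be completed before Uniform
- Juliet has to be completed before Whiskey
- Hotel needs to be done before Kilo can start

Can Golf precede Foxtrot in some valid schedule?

No

Following Foxtrot → Juliet → Kilo → Golf, Foxtrot must precede Golf in every valid ordering.
So no valid ordering can have Golf before Foxtrot.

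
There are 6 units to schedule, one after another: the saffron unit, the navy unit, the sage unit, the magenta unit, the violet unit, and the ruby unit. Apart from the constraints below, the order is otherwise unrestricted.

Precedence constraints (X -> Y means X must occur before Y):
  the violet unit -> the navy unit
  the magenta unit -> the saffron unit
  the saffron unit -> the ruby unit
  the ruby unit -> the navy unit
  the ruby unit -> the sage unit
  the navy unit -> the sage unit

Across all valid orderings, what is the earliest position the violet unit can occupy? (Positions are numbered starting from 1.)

Nothing is required before the violet unit; it can be the very first unit.

1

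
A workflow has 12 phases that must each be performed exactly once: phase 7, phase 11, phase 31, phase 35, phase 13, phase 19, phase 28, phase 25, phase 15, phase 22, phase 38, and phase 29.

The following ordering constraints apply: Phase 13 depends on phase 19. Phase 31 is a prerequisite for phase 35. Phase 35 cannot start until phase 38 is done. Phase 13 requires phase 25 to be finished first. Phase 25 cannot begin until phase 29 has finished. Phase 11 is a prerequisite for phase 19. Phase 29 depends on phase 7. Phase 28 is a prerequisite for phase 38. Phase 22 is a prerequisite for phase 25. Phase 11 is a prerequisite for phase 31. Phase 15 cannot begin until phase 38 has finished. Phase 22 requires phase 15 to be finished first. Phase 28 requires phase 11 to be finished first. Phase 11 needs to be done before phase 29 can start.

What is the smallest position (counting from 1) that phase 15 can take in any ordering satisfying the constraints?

4

The phases that are forced before phase 15, directly or transitively, are phase 11, phase 28, phase 38. That's 3 phases.
With 3 mandatory predecessors, the earliest phase 15 can sit is position 3+1 = 4, and placing just those 3 first achieves it.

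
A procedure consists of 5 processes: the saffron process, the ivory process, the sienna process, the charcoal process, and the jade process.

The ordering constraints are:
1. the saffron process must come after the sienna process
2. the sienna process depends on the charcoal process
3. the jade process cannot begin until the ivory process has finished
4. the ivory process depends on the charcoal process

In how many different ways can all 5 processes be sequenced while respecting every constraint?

Only the charcoal process has no prerequisites, so it must go first.
Enumerating by repeatedly choosing an available process (one whose prerequisites are all placed) gives 6 distinct complete orderings.

6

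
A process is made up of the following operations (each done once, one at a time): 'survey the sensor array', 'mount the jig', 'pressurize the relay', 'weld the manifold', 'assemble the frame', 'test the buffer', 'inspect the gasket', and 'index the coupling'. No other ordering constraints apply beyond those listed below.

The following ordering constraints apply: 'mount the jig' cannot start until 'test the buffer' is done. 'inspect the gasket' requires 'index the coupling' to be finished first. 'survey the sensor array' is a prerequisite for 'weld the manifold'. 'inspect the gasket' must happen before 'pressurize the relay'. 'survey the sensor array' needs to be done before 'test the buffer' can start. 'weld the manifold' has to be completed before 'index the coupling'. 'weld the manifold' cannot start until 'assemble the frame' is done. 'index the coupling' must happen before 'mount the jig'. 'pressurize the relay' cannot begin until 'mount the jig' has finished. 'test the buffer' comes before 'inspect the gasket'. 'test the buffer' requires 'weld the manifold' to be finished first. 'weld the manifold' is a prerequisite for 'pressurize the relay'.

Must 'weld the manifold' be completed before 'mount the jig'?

Yes

Tracing the constraints gives a chain: 'weld the manifold' → 'test the buffer' → 'mount the jig'.
Hence 'weld the manifold' necessarily comes before 'mount the jig'.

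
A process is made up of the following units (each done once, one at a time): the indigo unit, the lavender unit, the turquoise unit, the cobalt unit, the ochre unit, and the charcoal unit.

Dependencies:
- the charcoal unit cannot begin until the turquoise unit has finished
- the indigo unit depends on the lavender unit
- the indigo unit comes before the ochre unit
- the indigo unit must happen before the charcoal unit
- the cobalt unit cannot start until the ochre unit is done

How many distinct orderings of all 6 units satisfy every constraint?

2 units have no prerequisites (the lavender unit, the turquoise unit), so any of them could come first.
Counting all ways to extend the partial order to a total order gives 12.

12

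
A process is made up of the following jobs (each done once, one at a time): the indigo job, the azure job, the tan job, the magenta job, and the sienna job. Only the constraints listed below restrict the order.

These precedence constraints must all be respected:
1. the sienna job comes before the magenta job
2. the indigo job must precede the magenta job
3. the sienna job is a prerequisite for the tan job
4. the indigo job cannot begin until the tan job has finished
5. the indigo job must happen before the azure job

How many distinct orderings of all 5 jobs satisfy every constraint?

Only the sienna job has no prerequisites, so it must go first.
Systematically extending each partial ordering one job at a time and counting, there are 2 complete orderings.

2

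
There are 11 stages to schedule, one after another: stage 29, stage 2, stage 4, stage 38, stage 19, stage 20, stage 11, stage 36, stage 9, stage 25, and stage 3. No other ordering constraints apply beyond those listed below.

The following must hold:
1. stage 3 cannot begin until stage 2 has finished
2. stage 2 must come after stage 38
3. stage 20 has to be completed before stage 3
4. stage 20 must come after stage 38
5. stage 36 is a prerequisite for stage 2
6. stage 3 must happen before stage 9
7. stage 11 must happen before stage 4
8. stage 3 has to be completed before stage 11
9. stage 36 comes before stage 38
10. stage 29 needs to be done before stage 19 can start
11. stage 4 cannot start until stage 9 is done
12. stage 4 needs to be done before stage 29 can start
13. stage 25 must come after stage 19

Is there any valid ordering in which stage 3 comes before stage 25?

Yes

The constraints force stage 3 before stage 25, so yes — every valid ordering has stage 3 earlier.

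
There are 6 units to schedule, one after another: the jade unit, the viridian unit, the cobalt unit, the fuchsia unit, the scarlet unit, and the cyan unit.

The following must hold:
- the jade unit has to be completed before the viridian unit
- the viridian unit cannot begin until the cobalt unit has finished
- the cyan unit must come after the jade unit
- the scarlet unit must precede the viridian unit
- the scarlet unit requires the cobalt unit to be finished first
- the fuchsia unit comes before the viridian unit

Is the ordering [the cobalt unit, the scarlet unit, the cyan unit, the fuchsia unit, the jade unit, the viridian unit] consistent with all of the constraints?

No

The sequence places the cyan unit ahead of the jade unit.
But one of the constraints requires the jade unit before the cyan unit, so this ordering violates it.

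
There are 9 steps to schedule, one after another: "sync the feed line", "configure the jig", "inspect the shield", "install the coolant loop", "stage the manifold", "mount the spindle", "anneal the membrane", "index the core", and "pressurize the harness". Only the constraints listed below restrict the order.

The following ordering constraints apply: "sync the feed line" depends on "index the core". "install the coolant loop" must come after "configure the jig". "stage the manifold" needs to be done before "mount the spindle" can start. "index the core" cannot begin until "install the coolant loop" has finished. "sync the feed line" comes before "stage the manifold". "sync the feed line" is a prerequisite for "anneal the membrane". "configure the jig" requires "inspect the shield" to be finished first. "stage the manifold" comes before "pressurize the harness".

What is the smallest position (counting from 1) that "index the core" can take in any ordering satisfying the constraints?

Every step that must precede "index the core" has to come before it. Tracing all chains that end at "index the core", those steps are: "configure the jig", "inspect the shield", "install the coolant loop" — 3 in total.
So at minimum 3 steps come before "index the core", putting "index the core" no earlier than position 4. That position is achievable by scheduling exactly those predecessors first.

4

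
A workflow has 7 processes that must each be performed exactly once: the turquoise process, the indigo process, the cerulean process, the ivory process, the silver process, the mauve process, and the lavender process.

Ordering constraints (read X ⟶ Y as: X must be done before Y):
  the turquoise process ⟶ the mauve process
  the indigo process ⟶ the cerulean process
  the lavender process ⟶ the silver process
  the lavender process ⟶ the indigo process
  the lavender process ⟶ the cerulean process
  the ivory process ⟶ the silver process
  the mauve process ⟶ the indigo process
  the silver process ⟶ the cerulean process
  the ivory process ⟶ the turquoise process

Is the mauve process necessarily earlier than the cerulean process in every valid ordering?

There is a constraint chain the mauve process → the indigo process → the cerulean process.
Hence the mauve process necessarily comes before the cerulean process.

Yes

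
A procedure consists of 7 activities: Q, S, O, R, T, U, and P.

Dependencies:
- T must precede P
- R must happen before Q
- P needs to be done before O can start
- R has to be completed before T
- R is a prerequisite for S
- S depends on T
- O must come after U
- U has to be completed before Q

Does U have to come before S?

No chain of constraints connects U to S in either direction.
A valid ordering placing S before U exists, so the answer is no.

No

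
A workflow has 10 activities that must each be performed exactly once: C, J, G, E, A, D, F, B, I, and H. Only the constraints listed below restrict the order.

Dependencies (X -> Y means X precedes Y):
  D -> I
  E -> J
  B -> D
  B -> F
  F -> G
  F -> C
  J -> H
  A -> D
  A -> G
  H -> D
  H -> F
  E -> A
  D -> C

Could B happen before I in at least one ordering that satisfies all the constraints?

Yes

B is actually forced before I by the constraints, so certainly some valid ordering has B first.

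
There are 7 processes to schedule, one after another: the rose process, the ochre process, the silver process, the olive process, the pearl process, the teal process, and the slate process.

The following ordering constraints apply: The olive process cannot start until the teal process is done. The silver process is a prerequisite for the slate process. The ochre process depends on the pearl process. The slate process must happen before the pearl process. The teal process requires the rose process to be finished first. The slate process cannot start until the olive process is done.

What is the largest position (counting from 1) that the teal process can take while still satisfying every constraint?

3

Every process that must follow the teal process has to come after it. Tracing all chains starting from the teal process, those processes are: the ochre process, the olive process, the pearl process, the slate process — 4 in total.
So at least 4 processes follow the teal process, putting the teal process no later than position 3. That position is achievable by scheduling everything else first.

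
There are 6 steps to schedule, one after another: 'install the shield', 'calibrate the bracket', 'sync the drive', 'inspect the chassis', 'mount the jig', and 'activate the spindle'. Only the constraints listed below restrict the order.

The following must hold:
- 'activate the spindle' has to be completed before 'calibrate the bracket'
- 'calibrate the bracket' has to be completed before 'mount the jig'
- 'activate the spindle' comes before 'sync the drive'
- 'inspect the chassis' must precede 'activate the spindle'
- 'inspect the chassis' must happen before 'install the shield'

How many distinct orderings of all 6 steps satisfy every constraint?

15

'inspect the chassis' is the only step with nothing required before it, so every ordering starts there.
Enumerating by repeatedly choosing an available step (one whose prerequisites are all placed) gives 15 distinct complete orderings.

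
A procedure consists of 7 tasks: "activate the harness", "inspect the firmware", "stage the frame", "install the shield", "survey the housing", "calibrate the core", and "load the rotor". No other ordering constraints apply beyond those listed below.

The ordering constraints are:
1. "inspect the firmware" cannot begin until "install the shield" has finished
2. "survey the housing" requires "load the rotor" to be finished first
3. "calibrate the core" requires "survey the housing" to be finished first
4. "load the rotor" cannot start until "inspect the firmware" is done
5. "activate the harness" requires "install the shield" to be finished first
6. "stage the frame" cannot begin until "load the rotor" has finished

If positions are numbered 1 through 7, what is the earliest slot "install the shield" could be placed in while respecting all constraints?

1

Nothing is required before "install the shield"; it can be the very first task.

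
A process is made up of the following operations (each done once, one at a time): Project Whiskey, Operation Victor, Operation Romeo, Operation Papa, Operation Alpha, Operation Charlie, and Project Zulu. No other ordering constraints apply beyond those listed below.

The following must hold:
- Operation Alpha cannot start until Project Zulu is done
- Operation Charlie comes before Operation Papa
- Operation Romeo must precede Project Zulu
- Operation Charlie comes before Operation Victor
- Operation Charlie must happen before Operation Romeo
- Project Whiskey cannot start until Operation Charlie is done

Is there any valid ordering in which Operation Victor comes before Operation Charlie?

No

The constraints give a chain Operation Charlie → Operation Victor, which forces Operation Charlie before Operation Victor.
So no valid ordering can have Operation Victor before Operation Charlie.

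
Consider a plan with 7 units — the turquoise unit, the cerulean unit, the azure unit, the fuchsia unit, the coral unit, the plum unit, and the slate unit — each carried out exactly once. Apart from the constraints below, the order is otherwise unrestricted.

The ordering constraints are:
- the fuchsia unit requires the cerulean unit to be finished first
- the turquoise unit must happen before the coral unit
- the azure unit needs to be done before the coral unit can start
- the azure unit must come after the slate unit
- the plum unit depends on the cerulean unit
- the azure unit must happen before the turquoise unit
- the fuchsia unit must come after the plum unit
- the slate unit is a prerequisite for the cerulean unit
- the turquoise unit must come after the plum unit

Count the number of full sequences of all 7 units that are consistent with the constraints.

The slate unit is the only unit with nothing required before it, so every ordering starts there.
Enumerating by repeatedly choosing an available unit (one whose prerequisites are all placed) gives 10 distinct complete orderings.

10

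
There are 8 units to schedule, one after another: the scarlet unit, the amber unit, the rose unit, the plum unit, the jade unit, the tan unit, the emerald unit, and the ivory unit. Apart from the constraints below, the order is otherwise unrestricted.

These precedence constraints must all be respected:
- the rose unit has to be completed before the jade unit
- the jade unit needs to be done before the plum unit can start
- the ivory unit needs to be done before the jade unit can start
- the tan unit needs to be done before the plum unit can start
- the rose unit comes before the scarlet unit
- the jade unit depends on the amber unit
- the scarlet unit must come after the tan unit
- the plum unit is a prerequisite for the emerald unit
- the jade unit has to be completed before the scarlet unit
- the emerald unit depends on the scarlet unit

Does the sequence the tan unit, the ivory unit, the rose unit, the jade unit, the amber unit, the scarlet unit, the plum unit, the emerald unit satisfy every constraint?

The sequence places the jade unit ahead of the amber unit.
That contradicts the constraint that the amber unit must precede the jade unit.

No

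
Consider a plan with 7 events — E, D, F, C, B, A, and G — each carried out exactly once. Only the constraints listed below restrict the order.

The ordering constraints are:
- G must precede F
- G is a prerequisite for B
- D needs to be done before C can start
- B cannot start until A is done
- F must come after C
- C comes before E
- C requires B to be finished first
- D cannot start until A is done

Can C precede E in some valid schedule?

The constraints force C before E, so yes — every valid ordering has C earlier.

Yes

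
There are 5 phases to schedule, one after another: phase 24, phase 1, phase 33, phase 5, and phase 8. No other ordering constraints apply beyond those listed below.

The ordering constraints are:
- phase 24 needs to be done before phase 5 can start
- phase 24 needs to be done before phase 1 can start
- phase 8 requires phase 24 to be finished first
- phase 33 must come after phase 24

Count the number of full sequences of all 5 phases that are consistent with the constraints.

Only phase 24 has no prerequisites, so it must go first.
Enumerating by repeatedly choosing an available phase (one whose prerequisites are all placed) gives 24 distinct complete orderings.

24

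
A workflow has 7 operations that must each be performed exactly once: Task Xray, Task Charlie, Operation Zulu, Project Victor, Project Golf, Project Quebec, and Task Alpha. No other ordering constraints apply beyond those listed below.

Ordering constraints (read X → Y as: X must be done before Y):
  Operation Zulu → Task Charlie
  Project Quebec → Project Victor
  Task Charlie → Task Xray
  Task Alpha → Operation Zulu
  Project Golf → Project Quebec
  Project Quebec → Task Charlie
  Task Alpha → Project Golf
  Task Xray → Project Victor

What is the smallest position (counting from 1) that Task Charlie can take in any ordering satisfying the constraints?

5

Every operation that must precede Task Charlie has to come before it. Tracing all chains that end at Task Charlie, those operations are: Operation Zulu, Project Golf, Project Quebec, Task Alpha — 4 in total.
With 4 mandatory predecessors, the earliest Task Charlie can sit is position 4+1 = 5, and placing just those 4 first achieves it.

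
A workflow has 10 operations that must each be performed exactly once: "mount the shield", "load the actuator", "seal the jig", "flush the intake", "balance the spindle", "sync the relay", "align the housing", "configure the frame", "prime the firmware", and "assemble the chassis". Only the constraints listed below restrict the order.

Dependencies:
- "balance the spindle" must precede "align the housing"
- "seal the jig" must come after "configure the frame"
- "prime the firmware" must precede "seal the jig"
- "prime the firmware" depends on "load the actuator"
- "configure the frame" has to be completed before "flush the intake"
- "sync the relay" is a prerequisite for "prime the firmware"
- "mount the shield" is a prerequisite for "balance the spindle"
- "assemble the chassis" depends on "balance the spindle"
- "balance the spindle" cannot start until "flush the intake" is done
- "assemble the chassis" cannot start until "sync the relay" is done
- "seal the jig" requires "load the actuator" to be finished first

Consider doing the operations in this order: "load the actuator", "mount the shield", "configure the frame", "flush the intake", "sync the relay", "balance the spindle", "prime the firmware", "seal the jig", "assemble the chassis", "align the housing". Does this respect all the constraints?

Yes

Every stated constraint is respected: "load the actuator" sits at position 1, ahead of "seal the jig" at position 8, and each of the other listed pairs likewise has the predecessor earlier in the sequence.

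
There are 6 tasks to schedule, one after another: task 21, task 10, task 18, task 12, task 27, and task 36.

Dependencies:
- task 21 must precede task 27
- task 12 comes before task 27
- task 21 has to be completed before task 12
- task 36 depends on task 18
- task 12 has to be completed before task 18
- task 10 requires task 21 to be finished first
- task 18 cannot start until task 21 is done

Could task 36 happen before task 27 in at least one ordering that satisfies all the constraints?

The constraints leave task 36 and task 27 unordered relative to each other; nothing requires task 27 earlier.
So a valid ordering placing task 36 earlier than task 27 exists.

Yes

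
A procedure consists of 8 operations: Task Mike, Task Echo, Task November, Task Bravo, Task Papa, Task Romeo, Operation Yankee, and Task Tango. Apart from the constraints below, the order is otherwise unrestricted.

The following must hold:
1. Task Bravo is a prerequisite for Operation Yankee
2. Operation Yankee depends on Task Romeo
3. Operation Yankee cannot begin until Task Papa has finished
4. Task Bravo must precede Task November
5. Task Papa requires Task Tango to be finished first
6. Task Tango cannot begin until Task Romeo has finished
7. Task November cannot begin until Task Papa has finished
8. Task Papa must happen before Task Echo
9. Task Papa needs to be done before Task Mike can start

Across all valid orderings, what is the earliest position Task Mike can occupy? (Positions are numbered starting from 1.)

The operations that are forced before Task Mike, directly or transitively, are Task Papa, Task Romeo, Task Tango. That's 3 operations.
With 3 mandatory predecessors, the earliest Task Mike can sit is position 3+1 = 4, and placing just those 3 first achieves it.

4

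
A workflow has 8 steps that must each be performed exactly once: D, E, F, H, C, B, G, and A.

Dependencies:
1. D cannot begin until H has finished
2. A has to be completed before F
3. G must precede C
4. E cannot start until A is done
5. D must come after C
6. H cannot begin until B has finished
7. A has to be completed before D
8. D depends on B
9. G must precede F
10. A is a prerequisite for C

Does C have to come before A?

The constraints actually force A before C (via A → C), not the other way around.
So C never precedes A.

No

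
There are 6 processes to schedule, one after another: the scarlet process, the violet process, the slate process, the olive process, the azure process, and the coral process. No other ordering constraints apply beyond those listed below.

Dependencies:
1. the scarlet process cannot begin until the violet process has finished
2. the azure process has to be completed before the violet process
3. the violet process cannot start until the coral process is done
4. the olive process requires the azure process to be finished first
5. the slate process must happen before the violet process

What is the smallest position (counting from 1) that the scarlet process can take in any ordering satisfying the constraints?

Working backwards through the constraints from the scarlet process, its full set of required predecessors is the violet process, the slate process, the azure process, the coral process — 4 of them.
So at minimum 4 processes come before the scarlet process, putting the scarlet process no earlier than position 5. That position is achievable by scheduling exactly those predecessors first.

5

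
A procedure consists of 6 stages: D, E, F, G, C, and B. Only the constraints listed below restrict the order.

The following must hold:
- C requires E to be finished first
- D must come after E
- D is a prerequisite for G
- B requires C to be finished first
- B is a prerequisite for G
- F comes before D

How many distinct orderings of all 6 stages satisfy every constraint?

2 stages have no prerequisites (E, F), so any of them could come first.
Counting all ways to extend the partial order to a total order gives 9.

9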